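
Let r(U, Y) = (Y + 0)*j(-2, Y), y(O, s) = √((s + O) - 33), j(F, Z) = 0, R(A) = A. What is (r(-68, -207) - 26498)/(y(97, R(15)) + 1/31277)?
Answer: 414388973/38640903795 - 12960843908521*√79/38640903795 ≈ -2981.2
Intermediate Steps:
y(O, s) = √(-33 + O + s) (y(O, s) = √((O + s) - 33) = √(-33 + O + s))
r(U, Y) = 0 (r(U, Y) = (Y + 0)*0 = Y*0 = 0)
(r(-68, -207) - 26498)/(y(97, R(15)) + 1/31277) = (0 - 26498)/(√(-33 + 97 + 15) + 1/31277) = -26498/(√79 + 1/31277) = -26498/(1/31277 + √79)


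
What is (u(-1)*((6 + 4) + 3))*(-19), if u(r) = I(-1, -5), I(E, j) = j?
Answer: 1235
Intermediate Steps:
u(r) = -5
(u(-1)*((6 + 4) + 3))*(-19) = -5*((6 + 4) + 3)*(-19) = -5*(10 + 3)*(-19) = -5*13*(-19) = -65*(-19) = 1235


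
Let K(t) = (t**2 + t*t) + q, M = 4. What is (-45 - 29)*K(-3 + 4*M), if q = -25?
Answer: -23162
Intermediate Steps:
K(t) = -25 + 2*t**2 (K(t) = (t**2 + t*t) - 25 = (t**2 + t**2) - 25 = 2*t**2 - 25 = -25 + 2*t**2)
(-45 - 29)*K(-3 + 4*M) = (-45 - 29)*(-25 + 2*(-3 + 4*4)**2) = -74*(-25 + 2*(-3 + 16)**2) = -74*(-25 + 2*13**2) = -74*(-25 + 2*169) = -74*(-25 + 338) = -74*313 = -23162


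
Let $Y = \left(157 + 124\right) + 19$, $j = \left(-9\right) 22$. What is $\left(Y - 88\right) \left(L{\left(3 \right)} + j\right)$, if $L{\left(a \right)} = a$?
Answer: $-41340$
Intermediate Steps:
$j = -198$
$Y = 300$ ($Y = 281 + 19 = 300$)
$\left(Y - 88\right) \left(L{\left(3 \right)} + j\right) = \left(300 - 88\right) \left(3 - 198\right) = 212 \left(-195\right) = -41340$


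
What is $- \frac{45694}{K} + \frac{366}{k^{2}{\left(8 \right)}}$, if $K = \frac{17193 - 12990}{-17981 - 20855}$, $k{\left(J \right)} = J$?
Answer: $\frac{56787079037}{134496} \approx 4.2222 \cdot 10^{5}$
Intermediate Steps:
$K = - \frac{4203}{38836}$ ($K = \frac{4203}{-38836} = 4203 \left(- \frac{1}{38836}\right) = - \frac{4203}{38836} \approx -0.10822$)
$- \frac{45694}{K} + \frac{366}{k^{2}{\left(8 \right)}} = - \frac{45694}{- \frac{4203}{38836}} + \frac{366}{8^{2}} = \left(-45694\right) \left(- \frac{38836}{4203}\right) + \frac{366}{64} = \frac{1774572184}{4203} + 366 \cdot \frac{1}{64} = \frac{1774572184}{4203} + \frac{183}{32} = \frac{56787079037}{134496}$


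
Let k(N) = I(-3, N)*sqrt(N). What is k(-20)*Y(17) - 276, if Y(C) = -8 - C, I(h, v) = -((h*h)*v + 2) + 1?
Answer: -276 - 8950*I*sqrt(5) ≈ -276.0 - 20013.0*I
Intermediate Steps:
I(h, v) = -1 - v*h**2 (I(h, v) = -(h**2*v + 2) + 1 = -(v*h**2 + 2) + 1 = -(2 + v*h**2) + 1 = (-2 - v*h**2) + 1 = -1 - v*h**2)
k(N) = sqrt(N)*(-1 - 9*N) (k(N) = (-1 - 1*N*(-3)**2)*sqrt(N) = (-1 - 1*N*9)*sqrt(N) = (-1 - 9*N)*sqrt(N) = sqrt(N)*(-1 - 9*N))
k(-20)*Y(17) - 276 = (sqrt(-20)*(-1 - 9*(-20)))*(-8 - 1*17) - 276 = ((2*I*sqrt(5))*(-1 + 180))*(-8 - 17) - 276 = ((2*I*sqrt(5))*179)*(-25) - 276 = (358*I*sqrt(5))*(-25) - 276 = -8950*I*sqrt(5) - 276 = -276 - 8950*I*sqrt(5)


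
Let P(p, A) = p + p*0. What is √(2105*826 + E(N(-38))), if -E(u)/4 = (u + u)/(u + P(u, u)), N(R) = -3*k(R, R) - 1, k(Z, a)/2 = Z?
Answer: √1738726 ≈ 1318.6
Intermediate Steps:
k(Z, a) = 2*Z
P(p, A) = p (P(p, A) = p + 0 = p)
N(R) = -1 - 6*R (N(R) = -6*R - 1 = -1 - 6*R)
E(u) = -4 (E(u) = -4*(u + u)/(u + u) = -4*2*u/(2*u) = -4*2*u*1/(2*u) = -4*1 = -4)
√(2105*826 + E(N(-38))) = √(2105*826 - 4) = √(1738730 - 4) = √1738726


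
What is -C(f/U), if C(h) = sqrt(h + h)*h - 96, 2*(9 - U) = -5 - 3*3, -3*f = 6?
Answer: 96 + I/16 ≈ 96.0 + 0.0625*I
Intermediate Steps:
f = -2 (f = -1/3*6 = -2)
U = 16 (U = 9 - (-5 - 3*3)/2 = 9 - (-5 - 9)/2 = 9 - 1/2*(-14) = 9 + 7 = 16)
C(h) = -96 + sqrt(2)*h**(3/2) (C(h) = sqrt(2*h)*h - 96 = (sqrt(2)*sqrt(h))*h - 96 = sqrt(2)*h**(3/2) - 96 = -96 + sqrt(2)*h**(3/2))
-C(f/U) = -(-96 + sqrt(2)*(-2/16)**(3/2)) = -(-96 + sqrt(2)*(-2*1/16)**(3/2)) = -(-96 + sqrt(2)*(-1/8)**(3/2)) = -(-96 + sqrt(2)*(-I*sqrt(2)/32)) = -(-96 - I/16) = 96 + I/16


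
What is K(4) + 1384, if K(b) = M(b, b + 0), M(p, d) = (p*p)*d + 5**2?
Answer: 1473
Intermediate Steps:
M(p, d) = 25 + d*p**2 (M(p, d) = p**2*d + 25 = d*p**2 + 25 = 25 + d*p**2)
K(b) = 25 + b**3 (K(b) = 25 + (b + 0)*b**2 = 25 + b*b**2 = 25 + b**3)
K(4) + 1384 = (25 + 4**3) + 1384 = (25 + 64) + 1384 = 89 + 1384 = 1473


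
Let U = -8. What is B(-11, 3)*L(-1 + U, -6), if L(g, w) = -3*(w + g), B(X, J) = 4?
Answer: 180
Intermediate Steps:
L(g, w) = -3*g - 3*w (L(g, w) = -3*(g + w) = -3*g - 3*w)
B(-11, 3)*L(-1 + U, -6) = 4*(-3*(-1 - 8) - 3*(-6)) = 4*(-3*(-9) + 18) = 4*(27 + 18) = 4*45 = 180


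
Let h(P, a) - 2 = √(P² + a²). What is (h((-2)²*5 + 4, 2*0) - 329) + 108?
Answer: -195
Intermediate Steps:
h(P, a) = 2 + √(P² + a²)
(h((-2)²*5 + 4, 2*0) - 329) + 108 = ((2 + √(((-2)²*5 + 4)² + (2*0)²)) - 329) + 108 = ((2 + √((4*5 + 4)² + 0²)) - 329) + 108 = ((2 + √((20 + 4)² + 0)) - 329) + 108 = ((2 + √(24² + 0)) - 329) + 108 = ((2 + √(576 + 0)) - 329) + 108 = ((2 + √576) - 329) + 108 = ((2 + 24) - 329) + 108 = (26 - 329) + 108 = -303 + 108 = -195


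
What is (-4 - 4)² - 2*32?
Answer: 0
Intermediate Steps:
(-4 - 4)² - 2*32 = (-8)² - 64 = 64 - 64 = 0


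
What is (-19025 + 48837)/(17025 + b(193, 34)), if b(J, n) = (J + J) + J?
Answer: 7453/4401 ≈ 1.6935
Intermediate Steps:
b(J, n) = 3*J (b(J, n) = 2*J + J = 3*J)
(-19025 + 48837)/(17025 + b(193, 34)) = (-19025 + 48837)/(17025 + 3*193) = 29812/(17025 + 579) = 29812/17604 = 29812*(1/17604) = 7453/4401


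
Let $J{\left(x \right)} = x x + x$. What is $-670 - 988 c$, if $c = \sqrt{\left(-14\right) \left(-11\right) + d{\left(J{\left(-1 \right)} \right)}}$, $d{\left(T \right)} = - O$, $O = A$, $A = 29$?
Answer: $-670 - 4940 \sqrt{5} \approx -11716.0$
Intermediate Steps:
$O = 29$
$J{\left(x \right)} = x + x^{2}$ ($J{\left(x \right)} = x^{2} + x = x + x^{2}$)
$d{\left(T \right)} = -29$ ($d{\left(T \right)} = \left(-1\right) 29 = -29$)
$c = 5 \sqrt{5}$ ($c = \sqrt{\left(-14\right) \left(-11\right) - 29} = \sqrt{154 - 29} = \sqrt{125} = 5 \sqrt{5} \approx 11.18$)
$-670 - 988 c = -670 - 988 \cdot 5 \sqrt{5} = -670 - 4940 \sqrt{5}$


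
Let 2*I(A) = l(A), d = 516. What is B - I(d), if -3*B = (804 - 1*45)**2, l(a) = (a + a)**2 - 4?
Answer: -724537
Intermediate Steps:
l(a) = -4 + 4*a**2 (l(a) = (2*a)**2 - 4 = 4*a**2 - 4 = -4 + 4*a**2)
I(A) = -2 + 2*A**2 (I(A) = (-4 + 4*A**2)/2 = -2 + 2*A**2)
B = -192027 (B = -(804 - 1*45)**2/3 = -(804 - 45)**2/3 = -1/3*759**2 = -1/3*576081 = -192027)
B - I(d) = -192027 - (-2 + 2*516**2) = -192027 - (-2 + 2*266256) = -192027 - (-2 + 532512) = -192027 - 1*532510 = -192027 - 532510 = -724537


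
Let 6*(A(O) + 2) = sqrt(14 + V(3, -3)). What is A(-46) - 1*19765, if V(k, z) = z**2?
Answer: -19767 + sqrt(23)/6 ≈ -19766.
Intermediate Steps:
A(O) = -2 + sqrt(23)/6 (A(O) = -2 + sqrt(14 + (-3)**2)/6 = -2 + sqrt(14 + 9)/6 = -2 + sqrt(23)/6)
A(-46) - 1*19765 = (-2 + sqrt(23)/6) - 1*19765 = (-2 + sqrt(23)/6) - 19765 = -19767 + sqrt(23)/6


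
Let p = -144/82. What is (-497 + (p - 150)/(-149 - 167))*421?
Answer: -1354127555/6478 ≈ -2.0903e+5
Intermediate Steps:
p = -72/41 (p = -144*1/82 = -72/41 ≈ -1.7561)
(-497 + (p - 150)/(-149 - 167))*421 = (-497 + (-72/41 - 150)/(-149 - 167))*421 = (-497 - 6222/41/(-316))*421 = (-497 - 6222/41*(-1/316))*421 = (-497 + 3111/6478)*421 = -3216455/6478*421 = -1354127555/6478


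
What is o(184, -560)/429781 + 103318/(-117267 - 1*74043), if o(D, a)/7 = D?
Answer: -22078853039/41110701555 ≈ -0.53706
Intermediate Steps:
o(D, a) = 7*D
o(184, -560)/429781 + 103318/(-117267 - 1*74043) = (7*184)/429781 + 103318/(-117267 - 1*74043) = 1288*(1/429781) + 103318/(-117267 - 74043) = 1288/429781 + 103318/(-191310) = 1288/429781 + 103318*(-1/191310) = 1288/429781 - 51659/95655 = -22078853039/41110701555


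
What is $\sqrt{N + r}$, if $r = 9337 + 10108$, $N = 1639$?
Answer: $2 \sqrt{5271} \approx 145.2$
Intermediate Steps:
$r = 19445$
$\sqrt{N + r} = \sqrt{1639 + 19445} = \sqrt{21084} = 2 \sqrt{5271}$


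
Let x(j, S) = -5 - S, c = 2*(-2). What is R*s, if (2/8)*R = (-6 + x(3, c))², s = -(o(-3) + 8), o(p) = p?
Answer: -980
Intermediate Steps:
s = -5 (s = -(-3 + 8) = -1*5 = -5)
c = -4
R = 196 (R = 4*(-6 + (-5 - 1*(-4)))² = 4*(-6 + (-5 + 4))² = 4*(-6 - 1)² = 4*(-7)² = 4*49 = 196)
R*s = 196*(-5) = -980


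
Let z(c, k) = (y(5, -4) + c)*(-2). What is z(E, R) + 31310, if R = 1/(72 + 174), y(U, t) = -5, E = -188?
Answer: 31696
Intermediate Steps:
R = 1/246 ≈ 0.0040650
z(c, k) = 10 - 2*c (z(c, k) = (-5 + c)*(-2) = 10 - 2*c)
z(E, R) + 31310 = (10 - 2*(-188)) + 31310 = (10 + 376) + 31310 = 386 + 31310 = 31696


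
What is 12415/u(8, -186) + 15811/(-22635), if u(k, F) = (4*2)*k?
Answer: 280001621/1448640 ≈ 193.29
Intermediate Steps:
u(k, F) = 8*k
12415/u(8, -186) + 15811/(-22635) = 12415/((8*8)) + 15811/(-22635) = 12415/64 + 15811*(-1/22635) = 12415*(1/64) - 15811/22635 = 12415/64 - 15811/22635 = 280001621/1448640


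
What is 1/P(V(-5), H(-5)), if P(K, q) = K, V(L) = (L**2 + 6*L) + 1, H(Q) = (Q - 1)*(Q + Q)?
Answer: -1/4 ≈ -0.25000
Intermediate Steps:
H(Q) = 2*Q*(-1 + Q) (H(Q) = (-1 + Q)*(2*Q) = 2*Q*(-1 + Q))
V(L) = 1 + L**2 + 6*L
1/P(V(-5), H(-5)) = 1/(1 + (-5)**2 + 6*(-5)) = 1/(1 + 25 - 30) = 1/(-4) = -1/4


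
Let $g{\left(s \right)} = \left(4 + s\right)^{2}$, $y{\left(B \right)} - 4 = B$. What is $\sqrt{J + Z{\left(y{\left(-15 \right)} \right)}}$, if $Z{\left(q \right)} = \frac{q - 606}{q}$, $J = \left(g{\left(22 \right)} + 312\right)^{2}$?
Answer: $\frac{\sqrt{118120211}}{11} \approx 988.03$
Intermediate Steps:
$y{\left(B \right)} = 4 + B$
$J = 976144$ ($J = \left(\left(4 + 22\right)^{2} + 312\right)^{2} = \left(26^{2} + 312\right)^{2} = \left(676 + 312\right)^{2} = 988^{2} = 976144$)
$Z{\left(q \right)} = \frac{-606 + q}{q}$ ($Z{\left(q \right)} = \frac{q - 606}{q} = \frac{-606 + q}{q}$)
$\sqrt{J + Z{\left(y{\left(-15 \right)} \right)}} = \sqrt{976144 + \frac{-606 + \left(4 - 15\right)}{4 - 15}} = \sqrt{976144 + \frac{-606 - 11}{-11}} = \sqrt{976144 - - \frac{617}{11}} = \sqrt{976144 + \frac{617}{11}} = \sqrt{\frac{10738201}{11}} = \frac{\sqrt{118120211}}{11}$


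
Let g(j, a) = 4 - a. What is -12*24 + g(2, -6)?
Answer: -278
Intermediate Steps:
-12*24 + g(2, -6) = -12*24 + (4 - 1*(-6)) = -288 + (4 + 6) = -288 + 10 = -278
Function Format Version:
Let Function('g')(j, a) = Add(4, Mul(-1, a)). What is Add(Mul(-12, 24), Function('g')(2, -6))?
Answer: -278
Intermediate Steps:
Add(Mul(-12, 24), Function('g')(2, -6)) = Add(Mul(-12, 24), Add(4, Mul(-1, -6))) = Add(-288, Add(4, 6)) = Add(-288, 10) = -278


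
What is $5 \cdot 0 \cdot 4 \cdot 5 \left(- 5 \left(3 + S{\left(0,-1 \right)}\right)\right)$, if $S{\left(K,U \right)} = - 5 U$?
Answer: $0$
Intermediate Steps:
$5 \cdot 0 \cdot 4 \cdot 5 \left(- 5 \left(3 + S{\left(0,-1 \right)}\right)\right) = 5 \cdot 0 \cdot 4 \cdot 5 \left(- 5 \left(3 - -5\right)\right) = 5 \cdot 0 \cdot 5 \left(- 5 \left(3 + 5\right)\right) = 0 \cdot 5 \left(\left(-5\right) 8\right) = 0 \left(-40\right) = 0$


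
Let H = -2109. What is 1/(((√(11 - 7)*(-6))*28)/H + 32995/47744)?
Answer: 33564032/28542813 ≈ 1.1759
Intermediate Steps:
1/(((√(11 - 7)*(-6))*28)/H + 32995/47744) = 1/(((√(11 - 7)*(-6))*28)/(-2109) + 32995/47744) = 1/(((√4*(-6))*28)*(-1/2109) + 32995*(1/47744)) = 1/(((2*(-6))*28)*(-1/2109) + 32995/47744) = 1/(-12*28*(-1/2109) + 32995/47744) = 1/(-336*(-1/2109) + 32995/47744) = 1/(112/703 + 32995/47744) = 1/(28542813/33564032) = 33564032/28542813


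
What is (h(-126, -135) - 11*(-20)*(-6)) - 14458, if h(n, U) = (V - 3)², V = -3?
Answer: -15742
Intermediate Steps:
h(n, U) = 36 (h(n, U) = (-3 - 3)² = (-6)² = 36)
(h(-126, -135) - 11*(-20)*(-6)) - 14458 = (36 - 11*(-20)*(-6)) - 14458 = (36 + 220*(-6)) - 14458 = (36 - 1320) - 14458 = -1284 - 14458 = -15742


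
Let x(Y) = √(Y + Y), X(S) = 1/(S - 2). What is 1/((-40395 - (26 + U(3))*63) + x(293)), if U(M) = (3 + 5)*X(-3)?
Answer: -1048305/43957720271 - 25*√586/43957720271 ≈ -2.3862e-5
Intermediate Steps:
X(S) = 1/(-2 + S)
U(M) = -8/5 (U(M) = (3 + 5)/(-2 - 3) = 8/(-5) = 8*(-⅕) = -8/5)
x(Y) = √2*√Y (x(Y) = √(2*Y) = √2*√Y)
1/((-40395 - (26 + U(3))*63) + x(293)) = 1/((-40395 - (26 - 8/5)*63) + √2*√293) = 1/((-40395 - 122*63/5) + √586) = 1/((-40395 - 1*7686/5) + √586) = 1/((-40395 - 7686/5) + √586) = 1/(-209661/5 + √586)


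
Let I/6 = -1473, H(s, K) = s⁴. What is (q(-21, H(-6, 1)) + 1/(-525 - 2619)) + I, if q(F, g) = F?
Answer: -27852697/3144 ≈ -8859.0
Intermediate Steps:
I = -8838 (I = 6*(-1473) = -8838)
(q(-21, H(-6, 1)) + 1/(-525 - 2619)) + I = (-21 + 1/(-525 - 2619)) - 8838 = (-21 + 1/(-3144)) - 8838 = (-21 - 1/3144) - 8838 = -66025/3144 - 8838 = -27852697/3144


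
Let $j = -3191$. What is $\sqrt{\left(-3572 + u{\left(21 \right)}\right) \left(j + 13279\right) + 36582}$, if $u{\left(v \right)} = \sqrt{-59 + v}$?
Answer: $\sqrt{-35997754 + 10088 i \sqrt{38}} \approx 5.18 + 5999.8 i$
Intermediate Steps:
$\sqrt{\left(-3572 + u{\left(21 \right)}\right) \left(j + 13279\right) + 36582} = \sqrt{\left(-3572 + \sqrt{-59 + 21}\right) \left(-3191 + 13279\right) + 36582} = \sqrt{\left(-3572 + \sqrt{-38}\right) 10088 + 36582} = \sqrt{\left(-3572 + i \sqrt{38}\right) 10088 + 36582} = \sqrt{\left(-36034336 + 10088 i \sqrt{38}\right) + 36582} = \sqrt{-35997754 + 10088 i \sqrt{38}}$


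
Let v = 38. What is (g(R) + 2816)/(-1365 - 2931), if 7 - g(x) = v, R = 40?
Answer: -2785/4296 ≈ -0.64828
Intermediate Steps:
g(x) = -31 (g(x) = 7 - 1*38 = 7 - 38 = -31)
(g(R) + 2816)/(-1365 - 2931) = (-31 + 2816)/(-1365 - 2931) = 2785/(-4296) = 2785*(-1/4296) = -2785/4296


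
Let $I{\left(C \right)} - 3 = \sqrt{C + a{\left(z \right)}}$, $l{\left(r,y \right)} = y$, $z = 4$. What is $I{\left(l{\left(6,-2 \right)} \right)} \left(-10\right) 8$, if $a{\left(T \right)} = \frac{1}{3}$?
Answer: $-240 - \frac{80 i \sqrt{15}}{3} \approx -240.0 - 103.28 i$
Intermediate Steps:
$a{\left(T \right)} = \frac{1}{3}$
$I{\left(C \right)} = 3 + \sqrt{\frac{1}{3} + C}$ ($I{\left(C \right)} = 3 + \sqrt{C + \frac{1}{3}} = 3 + \sqrt{\frac{1}{3} + C}$)
$I{\left(l{\left(6,-2 \right)} \right)} \left(-10\right) 8 = \left(3 + \frac{\sqrt{3 + 9 \left(-2\right)}}{3}\right) \left(-10\right) 8 = \left(3 + \frac{\sqrt{3 - 18}}{3}\right) \left(-10\right) 8 = \left(3 + \frac{\sqrt{-15}}{3}\right) \left(-10\right) 8 = \left(3 + \frac{i \sqrt{15}}{3}\right) \left(-10\right) 8 = \left(-30 - \frac{10 i \sqrt{15}}{3}\right) 8 = -240 - \frac{80 i \sqrt{15}}{3}$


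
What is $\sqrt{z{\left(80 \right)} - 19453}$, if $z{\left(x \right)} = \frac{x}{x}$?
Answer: $2 i \sqrt{4863} \approx 139.47 i$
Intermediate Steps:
$z{\left(x \right)} = 1$
$\sqrt{z{\left(80 \right)} - 19453} = \sqrt{1 - 19453} = \sqrt{-19452} = 2 i \sqrt{4863}$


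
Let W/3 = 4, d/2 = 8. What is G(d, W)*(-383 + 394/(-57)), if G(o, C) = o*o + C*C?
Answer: -8890000/57 ≈ -1.5597e+5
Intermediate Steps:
d = 16 (d = 2*8 = 16)
W = 12 (W = 3*4 = 12)
G(o, C) = C**2 + o**2 (G(o, C) = o**2 + C**2 = C**2 + o**2)
G(d, W)*(-383 + 394/(-57)) = (12**2 + 16**2)*(-383 + 394/(-57)) = (144 + 256)*(-383 + 394*(-1/57)) = 400*(-383 - 394/57) = 400*(-22225/57) = -8890000/57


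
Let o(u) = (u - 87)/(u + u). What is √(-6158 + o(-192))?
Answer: I*√1576262/16 ≈ 78.468*I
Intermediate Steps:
o(u) = (-87 + u)/(2*u) (o(u) = (-87 + u)/((2*u)) = (-87 + u)*(1/(2*u)) = (-87 + u)/(2*u))
√(-6158 + o(-192)) = √(-6158 + (½)*(-87 - 192)/(-192)) = √(-6158 + (½)*(-1/192)*(-279)) = √(-6158 + 93/128) = √(-788131/128) = I*√1576262/16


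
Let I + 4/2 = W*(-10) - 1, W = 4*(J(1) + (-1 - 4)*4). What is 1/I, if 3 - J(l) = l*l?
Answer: 1/717 ≈ 0.0013947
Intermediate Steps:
J(l) = 3 - l² (J(l) = 3 - l*l = 3 - l²)
W = -72 (W = 4*((3 - 1*1²) + (-1 - 4)*4) = 4*((3 - 1*1) - 5*4) = 4*((3 - 1) - 20) = 4*(2 - 20) = 4*(-18) = -72)
I = 717 (I = -2 + (-72*(-10) - 1) = -2 + (720 - 1) = -2 + 719 = 717)
1/I = 1/717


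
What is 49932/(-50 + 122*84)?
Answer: 24966/5099 ≈ 4.8963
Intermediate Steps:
49932/(-50 + 122*84) = 49932/(-50 + 10248) = 49932/10198 = 49932*(1/10198) = 24966/5099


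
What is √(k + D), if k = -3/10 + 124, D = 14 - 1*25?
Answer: 7*√230/10 ≈ 10.616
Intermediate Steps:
D = -11 (D = 14 - 25 = -11)
k = 1237/10 (k = -3*⅒ + 124 = -3/10 + 124 = 1237/10 ≈ 123.70)
√(k + D) = √(1237/10 - 11) = √(1127/10) = 7*√230/10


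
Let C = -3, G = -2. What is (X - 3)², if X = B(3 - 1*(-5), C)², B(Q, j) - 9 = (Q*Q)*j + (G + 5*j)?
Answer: 1599760009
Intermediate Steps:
B(Q, j) = 7 + 5*j + j*Q² (B(Q, j) = 9 + ((Q*Q)*j + (-2 + 5*j)) = 9 + (Q²*j + (-2 + 5*j)) = 9 + (j*Q² + (-2 + 5*j)) = 9 + (-2 + 5*j + j*Q²) = 7 + 5*j + j*Q²)
X = 40000 (X = (7 + 5*(-3) - 3*(3 - 1*(-5))²)² = (7 - 15 - 3*(3 + 5)²)² = (7 - 15 - 3*8²)² = (7 - 15 - 3*64)² = (7 - 15 - 192)² = (-200)² = 40000)
(X - 3)² = (40000 - 3)² = 39997² = 1599760009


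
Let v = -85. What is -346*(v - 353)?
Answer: 151548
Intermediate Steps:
-346*(v - 353) = -346*(-85 - 353) = -346*(-438) = 151548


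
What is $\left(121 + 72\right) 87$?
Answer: $16791$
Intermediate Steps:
$\left(121 + 72\right) 87 = 193 \cdot 87 = 16791$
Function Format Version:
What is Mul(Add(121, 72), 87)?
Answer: 16791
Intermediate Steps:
Mul(Add(121, 72), 87) = Mul(193, 87) = 16791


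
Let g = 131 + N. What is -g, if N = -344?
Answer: 213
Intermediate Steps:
g = -213 (g = 131 - 344 = -213)
-g = -1*(-213) = 213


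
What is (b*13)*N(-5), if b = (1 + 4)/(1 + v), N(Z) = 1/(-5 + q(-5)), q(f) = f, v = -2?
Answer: 13/2 ≈ 6.5000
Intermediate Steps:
N(Z) = -⅒ (N(Z) = 1/(-5 - 5) = 1/(-10) = -⅒)
b = -5 (b = (1 + 4)/(1 - 2) = 5/(-1) = 5*(-1) = -5)
(b*13)*N(-5) = -5*13*(-⅒) = -65*(-⅒) = 13/2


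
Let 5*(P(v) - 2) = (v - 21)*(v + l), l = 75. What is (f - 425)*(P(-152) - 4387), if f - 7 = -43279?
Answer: 375968988/5 ≈ 7.5194e+7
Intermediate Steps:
f = -43272 (f = 7 - 43279 = -43272)
P(v) = 2 + (-21 + v)*(75 + v)/5 (P(v) = 2 + ((v - 21)*(v + 75))/5 = 2 + ((-21 + v)*(75 + v))/5 = 2 + (-21 + v)*(75 + v)/5)
(f - 425)*(P(-152) - 4387) = (-43272 - 425)*((-313 + (1/5)*(-152)**2 + (54/5)*(-152)) - 4387) = -43697*((-313 + (1/5)*23104 - 8208/5) - 4387) = -43697*((-313 + 23104/5 - 8208/5) - 4387) = -43697*(13331/5 - 4387) = -43697*(-8604/5) = 375968988/5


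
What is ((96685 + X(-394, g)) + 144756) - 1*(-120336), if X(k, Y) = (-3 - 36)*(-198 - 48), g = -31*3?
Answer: 371371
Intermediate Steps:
g = -93
X(k, Y) = 9594 (X(k, Y) = -39*(-246) = 9594)
((96685 + X(-394, g)) + 144756) - 1*(-120336) = ((96685 + 9594) + 144756) - 1*(-120336) = (106279 + 144756) + 120336 = 251035 + 120336 = 371371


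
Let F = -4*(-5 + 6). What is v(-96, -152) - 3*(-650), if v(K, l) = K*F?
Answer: 2334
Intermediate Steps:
F = -4 (F = -4*1 = -4)
v(K, l) = -4*K (v(K, l) = K*(-4) = -4*K)
v(-96, -152) - 3*(-650) = -4*(-96) - 3*(-650) = 384 - 1*(-1950) = 384 + 1950 = 2334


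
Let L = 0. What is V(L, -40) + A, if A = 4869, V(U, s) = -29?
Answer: 4840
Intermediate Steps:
V(L, -40) + A = -29 + 4869 = 4840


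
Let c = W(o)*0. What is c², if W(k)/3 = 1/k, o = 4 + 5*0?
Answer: 0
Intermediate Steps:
o = 4 (o = 4 + 0 = 4)
W(k) = 3/k
c = 0 (c = (3/4)*0 = (3*(¼))*0 = (¾)*0 = 0)
c² = 0² = 0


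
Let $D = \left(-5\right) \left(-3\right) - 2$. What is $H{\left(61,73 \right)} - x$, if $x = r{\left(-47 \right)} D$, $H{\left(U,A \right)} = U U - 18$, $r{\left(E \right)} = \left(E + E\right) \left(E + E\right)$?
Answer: $-111165$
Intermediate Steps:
$r{\left(E \right)} = 4 E^{2}$ ($r{\left(E \right)} = 2 E 2 E = 4 E^{2}$)
$H{\left(U,A \right)} = -18 + U^{2}$ ($H{\left(U,A \right)} = U^{2} - 18 = -18 + U^{2}$)
$D = 13$ ($D = 15 - 2 = 13$)
$x = 114868$ ($x = 4 \left(-47\right)^{2} \cdot 13 = 4 \cdot 2209 \cdot 13 = 8836 \cdot 13 = 114868$)
$H{\left(61,73 \right)} - x = \left(-18 + 61^{2}\right) - 114868 = \left(-18 + 3721\right) - 114868 = 3703 - 114868 = -111165$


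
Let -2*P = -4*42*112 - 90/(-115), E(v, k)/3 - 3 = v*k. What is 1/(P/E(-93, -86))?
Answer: 184023/72125 ≈ 2.5514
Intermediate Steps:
E(v, k) = 9 + 3*k*v (E(v, k) = 9 + 3*(v*k) = 9 + 3*(k*v) = 9 + 3*k*v)
P = 216375/23 (P = -(-4*42*112 - 90/(-115))/2 = -(-168*112 - 90*(-1/115))/2 = -(-18816 + 18/23)/2 = -½*(-432750/23) = 216375/23 ≈ 9407.6)
1/(P/E(-93, -86)) = 1/(216375/(23*(9 + 3*(-86)*(-93)))) = 1/(216375/(23*(9 + 23994))) = 1/((216375/23)/24003) = 1/((216375/23)*(1/24003)) = 1/(72125/184023) = 184023/72125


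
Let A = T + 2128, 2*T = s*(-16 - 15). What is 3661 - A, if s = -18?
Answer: 1254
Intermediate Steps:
T = 279 (T = (-18*(-16 - 15))/2 = (-18*(-31))/2 = (½)*558 = 279)
A = 2407 (A = 279 + 2128 = 2407)
3661 - A = 3661 - 1*2407 = 3661 - 2407 = 1254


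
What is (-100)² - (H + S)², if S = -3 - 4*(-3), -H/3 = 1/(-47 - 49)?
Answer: 10156479/1024 ≈ 9918.4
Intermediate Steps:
H = 1/32 (H = -3/(-47 - 49) = -3/(-96) = -3*(-1/96) = 1/32 ≈ 0.031250)
S = 9 (S = -3 + 12 = 9)
(-100)² - (H + S)² = (-100)² - (1/32 + 9)² = 10000 - (289/32)² = 10000 - 1*83521/1024 = 10000 - 83521/1024 = 10156479/1024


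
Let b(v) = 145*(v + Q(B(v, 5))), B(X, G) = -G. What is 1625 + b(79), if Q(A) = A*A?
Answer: 16705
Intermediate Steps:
Q(A) = A**2
b(v) = 3625 + 145*v (b(v) = 145*(v + (-1*5)**2) = 145*(v + (-5)**2) = 145*(v + 25) = 145*(25 + v) = 3625 + 145*v)
1625 + b(79) = 1625 + (3625 + 145*79) = 1625 + (3625 + 11455) = 1625 + 15080 = 16705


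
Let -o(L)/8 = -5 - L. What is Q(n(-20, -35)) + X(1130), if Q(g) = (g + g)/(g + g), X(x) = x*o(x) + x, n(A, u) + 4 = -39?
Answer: 10261531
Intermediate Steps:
n(A, u) = -43 (n(A, u) = -4 - 39 = -43)
o(L) = 40 + 8*L (o(L) = -8*(-5 - L) = 40 + 8*L)
X(x) = x + x*(40 + 8*x) (X(x) = x*(40 + 8*x) + x = x + x*(40 + 8*x))
Q(g) = 1 (Q(g) = (2*g)/((2*g)) = (2*g)*(1/(2*g)) = 1)
Q(n(-20, -35)) + X(1130) = 1 + 1130*(41 + 8*1130) = 1 + 1130*(41 + 9040) = 1 + 1130*9081 = 1 + 10261530 = 10261531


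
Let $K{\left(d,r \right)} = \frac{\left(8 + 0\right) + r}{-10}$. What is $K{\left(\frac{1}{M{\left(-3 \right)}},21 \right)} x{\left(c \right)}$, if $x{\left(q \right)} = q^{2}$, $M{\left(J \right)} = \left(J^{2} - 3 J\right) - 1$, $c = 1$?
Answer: $- \frac{29}{10} \approx -2.9$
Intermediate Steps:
$M{\left(J \right)} = -1 + J^{2} - 3 J$
$K{\left(d,r \right)} = - \frac{4}{5} - \frac{r}{10}$ ($K{\left(d,r \right)} = \left(8 + r\right) \left(- \frac{1}{10}\right) = - \frac{4}{5} - \frac{r}{10}$)
$K{\left(\frac{1}{M{\left(-3 \right)}},21 \right)} x{\left(c \right)} = \left(- \frac{4}{5} - \frac{21}{10}\right) 1^{2} = \left(- \frac{4}{5} - \frac{21}{10}\right) 1 = \left(- \frac{29}{10}\right) 1 = - \frac{29}{10}$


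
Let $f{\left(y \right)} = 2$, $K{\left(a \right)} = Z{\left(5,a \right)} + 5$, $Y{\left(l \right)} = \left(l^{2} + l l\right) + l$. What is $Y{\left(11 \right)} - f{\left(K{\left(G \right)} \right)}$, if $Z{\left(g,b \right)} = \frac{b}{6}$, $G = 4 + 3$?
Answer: $251$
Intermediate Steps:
$Y{\left(l \right)} = l + 2 l^{2}$ ($Y{\left(l \right)} = \left(l^{2} + l^{2}\right) + l = 2 l^{2} + l = l + 2 l^{2}$)
$G = 7$
$Z{\left(g,b \right)} = \frac{b}{6}$ ($Z{\left(g,b \right)} = b \frac{1}{6} = \frac{b}{6}$)
$K{\left(a \right)} = 5 + \frac{a}{6}$ ($K{\left(a \right)} = \frac{a}{6} + 5 = 5 + \frac{a}{6}$)
$Y{\left(11 \right)} - f{\left(K{\left(G \right)} \right)} = 11 \left(1 + 2 \cdot 11\right) - 2 = 11 \left(1 + 22\right) - 2 = 11 \cdot 23 - 2 = 253 - 2 = 251$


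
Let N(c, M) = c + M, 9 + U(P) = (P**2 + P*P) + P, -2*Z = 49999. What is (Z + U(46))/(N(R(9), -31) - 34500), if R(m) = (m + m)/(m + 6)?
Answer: 207305/345298 ≈ 0.60037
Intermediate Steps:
Z = -49999/2 (Z = -1/2*49999 = -49999/2 ≈ -25000.)
U(P) = -9 + P + 2*P**2 (U(P) = -9 + ((P**2 + P*P) + P) = -9 + ((P**2 + P**2) + P) = -9 + (2*P**2 + P) = -9 + (P + 2*P**2) = -9 + P + 2*P**2)
R(m) = 2*m/(6 + m) (R(m) = (2*m)/(6 + m) = 2*m/(6 + m))
N(c, M) = M + c
(Z + U(46))/(N(R(9), -31) - 34500) = (-49999/2 + (-9 + 46 + 2*46**2))/((-31 + 2*9/(6 + 9)) - 34500) = (-49999/2 + (-9 + 46 + 2*2116))/((-31 + 2*9/15) - 34500) = (-49999/2 + (-9 + 46 + 4232))/((-31 + 2*9*(1/15)) - 34500) = (-49999/2 + 4269)/((-31 + 6/5) - 34500) = -41461/(2*(-149/5 - 34500)) = -41461/(2*(-172649/5)) = -41461/2*(-5/172649) = 207305/345298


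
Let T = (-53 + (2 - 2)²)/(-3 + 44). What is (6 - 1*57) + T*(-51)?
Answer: 612/41 ≈ 14.927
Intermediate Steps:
T = -53/41 (T = (-53 + 0²)/41 = (-53 + 0)*(1/41) = -53*1/41 = -53/41 ≈ -1.2927)
(6 - 1*57) + T*(-51) = (6 - 1*57) - 53/41*(-51) = (6 - 57) + 2703/41 = -51 + 2703/41 = 612/41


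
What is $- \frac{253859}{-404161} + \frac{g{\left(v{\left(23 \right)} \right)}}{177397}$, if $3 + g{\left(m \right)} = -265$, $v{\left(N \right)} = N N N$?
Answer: $\frac{44925509875}{71696948917} \approx 0.6266$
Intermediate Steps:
$v{\left(N \right)} = N^{3}$ ($v{\left(N \right)} = N^{2} N = N^{3}$)
$g{\left(m \right)} = -268$ ($g{\left(m \right)} = -3 - 265 = -268$)
$- \frac{253859}{-404161} + \frac{g{\left(v{\left(23 \right)} \right)}}{177397} = - \frac{253859}{-404161} - \frac{268}{177397} = \left(-253859\right) \left(- \frac{1}{404161}\right) - \frac{268}{177397} = \frac{253859}{404161} - \frac{268}{177397} = \frac{44925509875}{71696948917}$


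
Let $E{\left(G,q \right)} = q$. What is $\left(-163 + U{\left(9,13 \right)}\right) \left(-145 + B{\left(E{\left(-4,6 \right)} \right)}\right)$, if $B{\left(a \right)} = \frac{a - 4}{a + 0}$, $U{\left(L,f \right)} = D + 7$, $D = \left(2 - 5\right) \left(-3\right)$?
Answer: $21266$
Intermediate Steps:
$D = 9$ ($D = \left(-3\right) \left(-3\right) = 9$)
$U{\left(L,f \right)} = 16$ ($U{\left(L,f \right)} = 9 + 7 = 16$)
$B{\left(a \right)} = \frac{-4 + a}{a}$
$\left(-163 + U{\left(9,13 \right)}\right) \left(-145 + B{\left(E{\left(-4,6 \right)} \right)}\right) = \left(-163 + 16\right) \left(-145 + \frac{-4 + 6}{6}\right) = - 147 \left(-145 + \frac{1}{6} \cdot 2\right) = - 147 \left(-145 + \frac{1}{3}\right) = \left(-147\right) \left(- \frac{434}{3}\right) = 21266$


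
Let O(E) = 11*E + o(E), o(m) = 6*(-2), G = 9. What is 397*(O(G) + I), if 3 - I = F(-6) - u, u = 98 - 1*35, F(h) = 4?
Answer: 59153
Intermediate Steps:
u = 63 (u = 98 - 35 = 63)
o(m) = -12
I = 62 (I = 3 - (4 - 1*63) = 3 - (4 - 63) = 3 - 1*(-59) = 3 + 59 = 62)
O(E) = -12 + 11*E (O(E) = 11*E - 12 = -12 + 11*E)
397*(O(G) + I) = 397*((-12 + 11*9) + 62) = 397*((-12 + 99) + 62) = 397*(87 + 62) = 397*149 = 59153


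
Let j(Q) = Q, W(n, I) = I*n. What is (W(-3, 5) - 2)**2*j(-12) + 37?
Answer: -3431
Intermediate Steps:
(W(-3, 5) - 2)**2*j(-12) + 37 = (5*(-3) - 2)**2*(-12) + 37 = (-15 - 2)**2*(-12) + 37 = (-17)**2*(-12) + 37 = 289*(-12) + 37 = -3468 + 37 = -3431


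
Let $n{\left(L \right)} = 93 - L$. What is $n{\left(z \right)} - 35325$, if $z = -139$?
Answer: $-35093$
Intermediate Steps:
$n{\left(z \right)} - 35325 = \left(93 - -139\right) - 35325 = \left(93 + 139\right) - 35325 = 232 - 35325 = -35093$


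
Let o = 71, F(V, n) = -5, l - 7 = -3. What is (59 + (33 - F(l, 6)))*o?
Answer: 6887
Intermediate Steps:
l = 4 (l = 7 - 3 = 4)
(59 + (33 - F(l, 6)))*o = (59 + (33 - 1*(-5)))*71 = (59 + (33 + 5))*71 = (59 + 38)*71 = 97*71 = 6887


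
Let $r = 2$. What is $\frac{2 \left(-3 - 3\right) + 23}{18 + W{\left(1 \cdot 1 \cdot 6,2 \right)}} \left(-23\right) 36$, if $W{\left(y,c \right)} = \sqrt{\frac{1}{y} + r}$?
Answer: $- \frac{983664}{1931} + \frac{9108 \sqrt{78}}{1931} \approx -467.75$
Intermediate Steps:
$W{\left(y,c \right)} = \sqrt{2 + \frac{1}{y}}$ ($W{\left(y,c \right)} = \sqrt{\frac{1}{y} + 2} = \sqrt{2 + \frac{1}{y}}$)
$\frac{2 \left(-3 - 3\right) + 23}{18 + W{\left(1 \cdot 1 \cdot 6,2 \right)}} \left(-23\right) 36 = \frac{2 \left(-3 - 3\right) + 23}{18 + \sqrt{2 + \frac{1}{1 \cdot 1 \cdot 6}}} \left(-23\right) 36 = \frac{2 \left(-6\right) + 23}{18 + \sqrt{2 + \frac{1}{1 \cdot 6}}} \left(-23\right) 36 = \frac{-12 + 23}{18 + \sqrt{2 + \frac{1}{6}}} \left(-23\right) 36 = \frac{11}{18 + \sqrt{2 + \frac{1}{6}}} \left(-23\right) 36 = \frac{11}{18 + \sqrt{\frac{13}{6}}} \left(-23\right) 36 = \frac{11}{18 + \frac{\sqrt{78}}{6}} \left(-23\right) 36 = - \frac{253}{18 + \frac{\sqrt{78}}{6}} \cdot 36 = - \frac{9108}{18 + \frac{\sqrt{78}}{6}}$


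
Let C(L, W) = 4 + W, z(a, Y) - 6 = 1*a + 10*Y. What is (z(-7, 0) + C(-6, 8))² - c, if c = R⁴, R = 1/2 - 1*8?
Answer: -48689/16 ≈ -3043.1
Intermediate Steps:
R = -15/2 (R = ½ - 8 = -15/2 ≈ -7.5000)
z(a, Y) = 6 + a + 10*Y (z(a, Y) = 6 + (1*a + 10*Y) = 6 + (a + 10*Y) = 6 + a + 10*Y)
c = 50625/16 (c = (-15/2)⁴ = 50625/16 ≈ 3164.1)
(z(-7, 0) + C(-6, 8))² - c = ((6 - 7 + 10*0) + (4 + 8))² - 1*50625/16 = ((6 - 7 + 0) + 12)² - 50625/16 = (-1 + 12)² - 50625/16 = 11² - 50625/16 = 121 - 50625/16 = -48689/16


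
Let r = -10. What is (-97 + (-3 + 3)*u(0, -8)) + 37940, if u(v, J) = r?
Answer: 37843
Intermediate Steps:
u(v, J) = -10
(-97 + (-3 + 3)*u(0, -8)) + 37940 = (-97 + (-3 + 3)*(-10)) + 37940 = (-97 + 0*(-10)) + 37940 = (-97 + 0) + 37940 = -97 + 37940 = 37843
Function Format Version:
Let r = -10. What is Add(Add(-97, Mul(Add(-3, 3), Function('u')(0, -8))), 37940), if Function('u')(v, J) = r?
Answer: 37843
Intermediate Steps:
Function('u')(v, J) = -10
Add(Add(-97, Mul(Add(-3, 3), Function('u')(0, -8))), 37940) = Add(Add(-97, Mul(Add(-3, 3), -10)), 37940) = Add(Add(-97, Mul(0, -10)), 37940) = Add(Add(-97, 0), 37940) = Add(-97, 37940) = 37843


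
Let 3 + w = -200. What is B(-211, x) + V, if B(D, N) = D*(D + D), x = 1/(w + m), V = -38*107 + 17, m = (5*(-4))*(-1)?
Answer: 84993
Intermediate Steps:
w = -203 (w = -3 - 200 = -203)
m = 20 (m = -20*(-1) = 20)
V = -4049 (V = -4066 + 17 = -4049)
x = -1/183 (x = 1/(-203 + 20) = 1/(-183) = -1/183 ≈ -0.0054645)
B(D, N) = 2*D² (B(D, N) = D*(2*D) = 2*D²)
B(-211, x) + V = 2*(-211)² - 4049 = 2*44521 - 4049 = 89042 - 4049 = 84993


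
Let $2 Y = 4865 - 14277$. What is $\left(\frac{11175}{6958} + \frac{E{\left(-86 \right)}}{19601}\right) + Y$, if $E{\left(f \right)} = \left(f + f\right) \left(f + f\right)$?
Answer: $- \frac{641397078501}{136383758} \approx -4702.9$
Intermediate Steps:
$E{\left(f \right)} = 4 f^{2}$ ($E{\left(f \right)} = 2 f 2 f = 4 f^{2}$)
$Y = -4706$ ($Y = \frac{4865 - 14277}{2} = \frac{1}{2} \left(-9412\right) = -4706$)
$\left(\frac{11175}{6958} + \frac{E{\left(-86 \right)}}{19601}\right) + Y = \left(\frac{11175}{6958} + \frac{4 \left(-86\right)^{2}}{19601}\right) - 4706 = \left(11175 \cdot \frac{1}{6958} + 4 \cdot 7396 \cdot \frac{1}{19601}\right) - 4706 = \left(\frac{11175}{6958} + 29584 \cdot \frac{1}{19601}\right) - 4706 = \left(\frac{11175}{6958} + \frac{29584}{19601}\right) - 4706 = \frac{424886647}{136383758} - 4706 = - \frac{641397078501}{136383758}$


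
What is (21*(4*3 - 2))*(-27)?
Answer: -5670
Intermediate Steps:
(21*(4*3 - 2))*(-27) = (21*(12 - 2))*(-27) = (21*10)*(-27) = 210*(-27) = -5670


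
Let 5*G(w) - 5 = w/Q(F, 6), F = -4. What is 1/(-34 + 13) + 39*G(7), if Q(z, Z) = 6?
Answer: 10091/210 ≈ 48.052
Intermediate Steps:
G(w) = 1 + w/30 (G(w) = 1 + (w/6)/5 = 1 + w/30)
1/(-34 + 13) + 39*G(7) = 1/(-34 + 13) + 39*(1 + (1/30)*7) = 1/(-21) + 39*(1 + 7/30) = -1/21 + 39*(37/30) = -1/21 + 481/10 = 10091/210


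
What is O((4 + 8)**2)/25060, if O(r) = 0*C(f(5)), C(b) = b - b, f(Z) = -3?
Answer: 0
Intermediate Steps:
C(b) = 0
O(r) = 0 (O(r) = 0*0 = 0)
O((4 + 8)**2)/25060 = 0/25060 = 0*(1/25060) = 0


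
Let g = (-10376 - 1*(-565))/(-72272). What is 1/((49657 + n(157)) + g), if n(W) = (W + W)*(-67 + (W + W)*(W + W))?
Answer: 72272/2239547617347 ≈ 3.2271e-8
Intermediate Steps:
n(W) = 2*W*(-67 + 4*W²) (n(W) = (2*W)*(-67 + (2*W)*(2*W)) = (2*W)*(-67 + 4*W²) = 2*W*(-67 + 4*W²))
g = 9811/72272 (g = (-10376 + 565)*(-1/72272) = -9811*(-1/72272) = 9811/72272 ≈ 0.13575)
1/((49657 + n(157)) + g) = 1/((49657 + (-134*157 + 8*157³)) + 9811/72272) = 1/((49657 + (-21038 + 8*3869893)) + 9811/72272) = 1/((49657 + (-21038 + 30959144)) + 9811/72272) = 1/((49657 + 30938106) + 9811/72272) = 1/(30987763 + 9811/72272) = 1/(2239547617347/72272) = 72272/2239547617347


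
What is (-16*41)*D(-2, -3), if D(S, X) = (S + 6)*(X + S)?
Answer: 13120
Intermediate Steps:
D(S, X) = (6 + S)*(S + X)
(-16*41)*D(-2, -3) = (-16*41)*((-2)² + 6*(-2) + 6*(-3) - 2*(-3)) = -656*(4 - 12 - 18 + 6) = -656*(-20) = 13120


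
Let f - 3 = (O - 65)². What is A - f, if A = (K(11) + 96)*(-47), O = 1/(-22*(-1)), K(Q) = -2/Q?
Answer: -4223165/484 ≈ -8725.5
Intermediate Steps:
O = 1/22 (O = -1/22*(-1) = 1/22 ≈ 0.045455)
A = -49538/11 (A = (-2/11 + 96)*(-47) = (1054/11)*(-47) = -49538/11 ≈ -4503.5)
f = 2043493/484 (f = 3 + (1/22 - 65)² = 3 + (-1429/22)² = 3 + 2042041/484 = 2043493/484 ≈ 4222.1)
A - f = -49538/11 - 1*2043493/484 = -49538/11 - 2043493/484 = -4223165/484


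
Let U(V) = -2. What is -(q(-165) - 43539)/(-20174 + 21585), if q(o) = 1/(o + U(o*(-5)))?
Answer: 7271014/235637 ≈ 30.857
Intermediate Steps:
q(o) = 1/(-2 + o) (q(o) = 1/(o - 2) = 1/(-2 + o))
-(q(-165) - 43539)/(-20174 + 21585) = -(1/(-2 - 165) - 43539)/(-20174 + 21585) = -(1/(-167) - 43539)/1411 = -(-1/167 - 43539)/1411 = -(-7271014)/(167*1411) = -1*(-7271014/235637) = 7271014/235637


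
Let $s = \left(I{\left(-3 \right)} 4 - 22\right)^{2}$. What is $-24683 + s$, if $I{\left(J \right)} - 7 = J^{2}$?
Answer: $-22919$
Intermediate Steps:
$I{\left(J \right)} = 7 + J^{2}$
$s = 1764$ ($s = \left(\left(7 + \left(-3\right)^{2}\right) 4 - 22\right)^{2} = \left(\left(7 + 9\right) 4 - 22\right)^{2} = \left(16 \cdot 4 - 22\right)^{2} = \left(64 - 22\right)^{2} = 42^{2} = 1764$)
$-24683 + s = -24683 + 1764 = -22919$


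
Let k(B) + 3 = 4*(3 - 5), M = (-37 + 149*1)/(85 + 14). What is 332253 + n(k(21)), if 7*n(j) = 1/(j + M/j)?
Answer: 28120896072/84637 ≈ 3.3225e+5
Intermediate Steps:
M = 112/99 (M = (-37 + 149)/99 = 112*(1/99) = 112/99 ≈ 1.1313)
k(B) = -11 (k(B) = -3 + 4*(3 - 5) = -3 + 4*(-2) = -3 - 8 = -11)
n(j) = 1/(7*(j + 112/(99*j)))
332253 + n(k(21)) = 332253 + (99/7)*(-11)/(112 + 99*(-11)**2) = 332253 + (99/7)*(-11)/(112 + 99*121) = 332253 + (99/7)*(-11)/(112 + 11979) = 332253 + (99/7)*(-11)/12091 = 332253 + (99/7)*(-11)*(1/12091) = 332253 - 1089/84637 = 28120896072/84637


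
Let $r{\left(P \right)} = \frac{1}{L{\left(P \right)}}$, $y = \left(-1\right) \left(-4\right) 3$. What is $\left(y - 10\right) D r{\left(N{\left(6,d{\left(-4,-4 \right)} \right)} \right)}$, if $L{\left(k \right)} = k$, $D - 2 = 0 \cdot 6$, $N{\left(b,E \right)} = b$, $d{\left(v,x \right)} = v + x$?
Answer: $\frac{2}{3} \approx 0.66667$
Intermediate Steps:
$y = 12$ ($y = 4 \cdot 3 = 12$)
$D = 2$ ($D = 2 + 0 \cdot 6 = 2 + 0 = 2$)
$r{\left(P \right)} = \frac{1}{P}$
$\left(y - 10\right) D r{\left(N{\left(6,d{\left(-4,-4 \right)} \right)} \right)} = \frac{\left(12 - 10\right) 2}{6} = 2 \cdot 2 \cdot \frac{1}{6} = 4 \cdot \frac{1}{6} = \frac{2}{3}$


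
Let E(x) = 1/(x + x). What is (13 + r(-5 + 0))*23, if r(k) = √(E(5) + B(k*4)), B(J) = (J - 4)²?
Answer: 299 + 23*√57610/10 ≈ 851.05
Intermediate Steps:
B(J) = (-4 + J)²
E(x) = 1/(2*x)
r(k) = √(⅒ + (-4 + 4*k)²) (r(k) = √((½)/5 + (-4 + k*4)²) = √((½)*(⅕) + (-4 + 4*k)²) = √(⅒ + (-4 + 4*k)²))
(13 + r(-5 + 0))*23 = (13 + √(10 + 1600*(-1 + (-5 + 0))²)/10)*23 = (13 + √(10 + 1600*(-1 - 5)²)/10)*23 = (13 + √(10 + 1600*(-6)²)/10)*23 = (13 + √(10 + 1600*36)/10)*23 = (13 + √(10 + 57600)/10)*23 = (13 + √57610/10)*23 = 299 + 23*√57610/10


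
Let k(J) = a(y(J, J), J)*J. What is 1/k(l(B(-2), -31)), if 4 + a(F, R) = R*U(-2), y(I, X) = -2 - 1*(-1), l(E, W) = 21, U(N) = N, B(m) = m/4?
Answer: -1/966 ≈ -0.0010352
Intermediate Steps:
B(m) = m/4 (B(m) = m*(¼) = m/4)
y(I, X) = -1 (y(I, X) = -2 + 1 = -1)
a(F, R) = -4 - 2*R (a(F, R) = -4 + R*(-2) = -4 - 2*R)
k(J) = J*(-4 - 2*J) (k(J) = (-4 - 2*J)*J = J*(-4 - 2*J))
1/k(l(B(-2), -31)) = 1/(2*21*(-2 - 1*21)) = 1/(2*21*(-2 - 21)) = 1/(2*21*(-23)) = 1/(-966) = -1/966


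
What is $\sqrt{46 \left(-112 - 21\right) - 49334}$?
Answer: $2 i \sqrt{13863} \approx 235.48 i$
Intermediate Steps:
$\sqrt{46 \left(-112 - 21\right) - 49334} = \sqrt{46 \left(-133\right) - 49334} = \sqrt{-6118 - 49334} = \sqrt{-55452} = 2 i \sqrt{13863}$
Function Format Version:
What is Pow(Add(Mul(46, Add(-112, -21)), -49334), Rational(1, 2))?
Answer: Mul(2, I, Pow(13863, Rational(1, 2))) ≈ Mul(235.48, I)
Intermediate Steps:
Pow(Add(Mul(46, Add(-112, -21)), -49334), Rational(1, 2)) = Pow(Add(Mul(46, -133), -49334), Rational(1, 2)) = Pow(Add(-6118, -49334), Rational(1, 2)) = Pow(-55452, Rational(1, 2)) = Mul(2, I, Pow(13863, Rational(1, 2)))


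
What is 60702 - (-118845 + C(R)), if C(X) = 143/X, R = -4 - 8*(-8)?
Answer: 10772677/60 ≈ 1.7954e+5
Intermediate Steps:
R = 60 (R = -4 + 64 = 60)
60702 - (-118845 + C(R)) = 60702 - (-118845 + 143/60) = 60702 - 1*(-7130557/60) = 60702 + 7130557/60 = 10772677/60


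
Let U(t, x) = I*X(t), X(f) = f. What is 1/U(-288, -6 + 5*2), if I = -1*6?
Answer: 1/1728 ≈ 0.00057870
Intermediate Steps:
I = -6
U(t, x) = -6*t
1/U(-288, -6 + 5*2) = 1/(-6*(-288)) = 1/1728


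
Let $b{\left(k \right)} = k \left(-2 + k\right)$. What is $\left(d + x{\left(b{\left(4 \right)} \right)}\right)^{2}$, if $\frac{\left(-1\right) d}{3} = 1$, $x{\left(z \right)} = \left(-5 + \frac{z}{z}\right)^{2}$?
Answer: $169$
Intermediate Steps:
$x{\left(z \right)} = 16$ ($x{\left(z \right)} = \left(-5 + 1\right)^{2} = \left(-4\right)^{2} = 16$)
$d = -3$ ($d = \left(-3\right) 1 = -3$)
$\left(d + x{\left(b{\left(4 \right)} \right)}\right)^{2} = \left(-3 + 16\right)^{2} = 13^{2} = 169$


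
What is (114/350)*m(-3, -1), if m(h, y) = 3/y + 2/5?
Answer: -741/875 ≈ -0.84686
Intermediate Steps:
m(h, y) = ⅖ + 3/y (m(h, y) = 3/y + 2*(⅕) = 3/y + ⅖ = ⅖ + 3/y)
(114/350)*m(-3, -1) = (114/350)*(⅖ + 3/(-1)) = (114*(1/350))*(⅖ + 3*(-1)) = 57*(⅖ - 3)/175 = (57/175)*(-13/5) = -741/875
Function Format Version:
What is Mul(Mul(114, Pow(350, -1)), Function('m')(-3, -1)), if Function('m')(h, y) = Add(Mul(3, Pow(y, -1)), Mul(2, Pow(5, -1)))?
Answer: Rational(-741, 875) ≈ -0.84686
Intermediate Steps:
Function('m')(h, y) = Add(Rational(2, 5), Mul(3, Pow(y, -1))) (Function('m')(h, y) = Add(Mul(3, Pow(y, -1)), Mul(2, Rational(1, 5))) = Add(Mul(3, Pow(y, -1)), Rational(2, 5)) = Add(Rational(2, 5), Mul(3, Pow(y, -1))))
Mul(Mul(114, Pow(350, -1)), Function('m')(-3, -1)) = Mul(Mul(114, Pow(350, -1)), Add(Rational(2, 5), Mul(3, Pow(-1, -1)))) = Mul(Mul(114, Rational(1, 350)), Add(Rational(2, 5), Mul(3, -1))) = Mul(Rational(57, 175), Add(Rational(2, 5), -3)) = Mul(Rational(57, 175), Rational(-13, 5)) = Rational(-741, 875)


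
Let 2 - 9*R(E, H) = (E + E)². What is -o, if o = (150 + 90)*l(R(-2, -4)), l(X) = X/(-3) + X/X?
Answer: -3280/9 ≈ -364.44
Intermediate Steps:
R(E, H) = 2/9 - 4*E²/9 (R(E, H) = 2/9 - (E + E)²/9 = 2/9 - 4*E²/9)
l(X) = 1 - X/3 (l(X) = X*(-⅓) + 1 = -X/3 + 1 = 1 - X/3)
o = 3280/9 (o = (150 + 90)*(1 - (2/9 - 4/9*(-2)²)/3) = 240*(1 - (2/9 - 4/9*4)/3) = 240*(1 - (2/9 - 16/9)/3) = 240*(1 - ⅓*(-14/9)) = 240*(1 + 14/27) = 240*(41/27) = 3280/9 ≈ 364.44)
-o = -1*3280/9 = -3280/9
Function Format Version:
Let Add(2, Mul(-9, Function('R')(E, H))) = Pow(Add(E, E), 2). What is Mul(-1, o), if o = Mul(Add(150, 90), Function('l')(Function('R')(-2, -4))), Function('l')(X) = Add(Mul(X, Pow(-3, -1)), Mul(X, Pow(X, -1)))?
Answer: Rational(-3280, 9) ≈ -364.44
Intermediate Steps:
Function('R')(E, H) = Add(Rational(2, 9), Mul(Rational(-4, 9), Pow(E, 2))) (Function('R')(E, H) = Add(Rational(2, 9), Mul(Rational(-1, 9), Pow(Add(E, E), 2))) = Add(Rational(2, 9), Mul(Rational(-1, 9), Pow(Mul(2, E), 2))) = Add(Rational(2, 9), Mul(Rational(-1, 9), Mul(4, Pow(E, 2)))) = Add(Rational(2, 9), Mul(Rational(-4, 9), Pow(E, 2))))
Function('l')(X) = Add(1, Mul(Rational(-1, 3), X)) (Function('l')(X) = Add(Mul(X, Rational(-1, 3)), 1) = Add(Mul(Rational(-1, 3), X), 1) = Add(1, Mul(Rational(-1, 3), X)))
o = Rational(3280, 9) (o = Mul(Add(150, 90), Add(1, Mul(Rational(-1, 3), Add(Rational(2, 9), Mul(Rational(-4, 9), Pow(-2, 2)))))) = Mul(240, Add(1, Mul(Rational(-1, 3), Add(Rational(2, 9), Mul(Rational(-4, 9), 4))))) = Mul(240, Add(1, Mul(Rational(-1, 3), Add(Rational(2, 9), Rational(-16, 9))))) = Mul(240, Add(1, Mul(Rational(-1, 3), Rational(-14, 9)))) = Mul(240, Add(1, Rational(14, 27))) = Mul(240, Rational(41, 27)) = Rational(3280, 9) ≈ 364.44)
Mul(-1, o) = Mul(-1, Rational(3280, 9)) = Rational(-3280, 9)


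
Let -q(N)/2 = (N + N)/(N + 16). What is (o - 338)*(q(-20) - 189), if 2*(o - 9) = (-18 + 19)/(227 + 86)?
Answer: 43044177/626 ≈ 68761.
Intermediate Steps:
q(N) = -4*N/(16 + N) (q(N) = -2*(N + N)/(N + 16) = -2*2*N/(16 + N) = -4*N/(16 + N))
o = 5635/626 (o = 9 + ((-18 + 19)/(227 + 86))/2 = 9 + (1/313)/2 = 9 + (1*(1/313))/2 = 9 + (½)*(1/313) = 9 + 1/626 = 5635/626 ≈ 9.0016)
(o - 338)*(q(-20) - 189) = (5635/626 - 338)*(-4*(-20)/(16 - 20) - 189) = -205953*(-4*(-20)/(-4) - 189)/626 = -205953*(-4*(-20)*(-¼) - 189)/626 = -205953*(-20 - 189)/626 = -205953/626*(-209) = 43044177/626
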